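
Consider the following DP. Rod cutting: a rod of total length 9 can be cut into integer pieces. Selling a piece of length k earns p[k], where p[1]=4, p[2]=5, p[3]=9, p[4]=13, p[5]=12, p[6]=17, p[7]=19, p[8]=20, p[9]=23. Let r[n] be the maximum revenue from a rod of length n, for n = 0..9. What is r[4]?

   n    0    1    2    3    4    5    6    7    8    9
r[n]    0    4    8   12   16   20   24   28   32   36

16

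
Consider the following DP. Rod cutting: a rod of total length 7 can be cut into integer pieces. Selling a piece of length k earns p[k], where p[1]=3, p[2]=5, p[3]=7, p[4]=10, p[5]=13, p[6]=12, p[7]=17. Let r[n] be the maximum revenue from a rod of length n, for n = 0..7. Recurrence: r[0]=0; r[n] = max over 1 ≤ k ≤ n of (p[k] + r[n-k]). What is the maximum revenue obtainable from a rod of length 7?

   n    0    1    2    3    4    5    6    7
r[n]    0    3    6    9   12   15   18   21

21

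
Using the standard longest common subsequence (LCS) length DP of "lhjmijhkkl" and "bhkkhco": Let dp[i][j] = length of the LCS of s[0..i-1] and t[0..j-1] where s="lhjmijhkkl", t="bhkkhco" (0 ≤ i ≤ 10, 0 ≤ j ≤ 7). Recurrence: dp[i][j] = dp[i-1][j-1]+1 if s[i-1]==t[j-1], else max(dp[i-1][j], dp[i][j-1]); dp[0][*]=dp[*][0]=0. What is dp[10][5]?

   ''  b  h  k  k  h  c  o
''  0  0  0  0  0  0  0  0
 l  0  0  0  0  0  0  0  0
 h  0  0  1  1  1  1  1  1
 j  0  0  1  1  1  1  1  1
 m  0  0  1  1  1  1  1  1
 i  0  0  1  1  1  1  1  1
 j  0  0  1  1  1  1  1  1
 h  0  0  1  1  1  2  2  2
 k  0  0  1  2  2  2  2  2
 k  0  0  1  2  3  3  3  3
 l  0  0  1  2  3  3  3  3

3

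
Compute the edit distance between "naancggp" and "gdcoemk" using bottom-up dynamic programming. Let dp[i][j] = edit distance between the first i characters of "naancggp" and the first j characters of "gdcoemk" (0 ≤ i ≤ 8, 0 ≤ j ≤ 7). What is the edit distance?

8

   ''  g  d  c  o  e  m  k
''  0  1  2  3  4  5  6  7
 n  1  1  2  3  4  5  6  7
 a  2  2  2  3  4  5  6  7
 a  3  3  3  3  4  5  6  7
 n  4  4  4  4  4  5  6  7
 c  5  5  5  4  5  5  6  7
 g  6  5  6  5  5  6  6  7
 g  7  6  6  6  6  6  7  7
 p  8  7  7  7  7  7  7  8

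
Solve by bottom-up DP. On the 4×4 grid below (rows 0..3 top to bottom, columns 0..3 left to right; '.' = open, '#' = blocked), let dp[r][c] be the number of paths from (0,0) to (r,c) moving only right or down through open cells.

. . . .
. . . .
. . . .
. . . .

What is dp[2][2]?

r\c   0   1   2   3
  0   1   1   1   1
  1   1   2   3   4
  2   1   3   6  10
  3   1   4  10  20

6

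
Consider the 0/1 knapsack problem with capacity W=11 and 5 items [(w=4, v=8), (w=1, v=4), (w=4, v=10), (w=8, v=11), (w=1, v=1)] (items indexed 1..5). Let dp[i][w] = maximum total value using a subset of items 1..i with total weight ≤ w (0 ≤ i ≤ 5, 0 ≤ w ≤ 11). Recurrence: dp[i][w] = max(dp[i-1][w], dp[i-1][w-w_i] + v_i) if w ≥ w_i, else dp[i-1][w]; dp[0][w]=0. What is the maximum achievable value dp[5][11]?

23

i\w   0   1   2   3   4   5   6   7   8   9  10  11
  0   0   0   0   0   0   0   0   0   0   0   0   0
  1   0   0   0   0   8   8   8   8   8   8   8   8
  2   0   4   4   4   8  12  12  12  12  12  12  12
  3   0   4   4   4  10  14  14  14  18  22  22  22
  4   0   4   4   4  10  14  14  14  18  22  22  22
  5   0   4   5   5  10  14  15  15  18  22  23  23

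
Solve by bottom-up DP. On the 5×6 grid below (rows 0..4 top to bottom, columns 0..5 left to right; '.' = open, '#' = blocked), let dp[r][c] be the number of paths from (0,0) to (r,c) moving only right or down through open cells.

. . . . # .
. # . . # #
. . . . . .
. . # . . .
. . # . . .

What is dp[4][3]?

4

r\c   0   1   2   3   4   5
  0   1   1   1   1   0   0
  1   1   0   1   2   0   0
  2   1   1   2   4   4   4
  3   1   2   0   4   8  12
  4   1   3   0   4  12  24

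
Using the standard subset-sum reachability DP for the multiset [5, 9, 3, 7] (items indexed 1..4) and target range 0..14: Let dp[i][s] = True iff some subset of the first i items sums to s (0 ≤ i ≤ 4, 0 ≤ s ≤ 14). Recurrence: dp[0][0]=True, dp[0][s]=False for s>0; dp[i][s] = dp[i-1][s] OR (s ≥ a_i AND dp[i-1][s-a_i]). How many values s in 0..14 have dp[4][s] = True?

9

i\s   0   1   2   3   4   5   6   7   8   9  10  11  12  13  14
  0   T   F   F   F   F   F   F   F   F   F   F   F   F   F   F
  1   T   F   F   F   F   T   F   F   F   F   F   F   F   F   F
  2   T   F   F   F   F   T   F   F   F   T   F   F   F   F   T
  3   T   F   F   T   F   T   F   F   T   T   F   F   T   F   T
  4   T   F   F   T   F   T   F   T   T   T   T   F   T   F   T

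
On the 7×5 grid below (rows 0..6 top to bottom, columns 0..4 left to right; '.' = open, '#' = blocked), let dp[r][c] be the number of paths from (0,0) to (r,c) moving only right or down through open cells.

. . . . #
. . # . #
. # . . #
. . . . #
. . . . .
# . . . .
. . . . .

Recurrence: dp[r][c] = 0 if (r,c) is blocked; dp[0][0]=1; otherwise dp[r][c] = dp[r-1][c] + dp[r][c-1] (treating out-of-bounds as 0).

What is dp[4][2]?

r\c   0   1   2   3   4
  0   1   1   1   1   0
  1   1   2   0   1   0
  2   1   0   0   1   0
  3   1   1   1   2   0
  4   1   2   3   5   5
  5   0   2   5  10  15
  6   0   2   7  17  32

3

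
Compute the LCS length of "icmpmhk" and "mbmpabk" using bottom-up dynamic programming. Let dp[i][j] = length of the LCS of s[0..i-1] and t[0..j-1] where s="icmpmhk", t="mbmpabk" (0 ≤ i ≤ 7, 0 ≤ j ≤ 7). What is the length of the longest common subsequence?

   ''  m  b  m  p  a  b  k
''  0  0  0  0  0  0  0  0
 i  0  0  0  0  0  0  0  0
 c  0  0  0  0  0  0  0  0
 m  0  1  1  1  1  1  1  1
 p  0  1  1  1  2  2  2  2
 m  0  1  1  2  2  2  2  2
 h  0  1  1  2  2  2  2  2
 k  0  1  1  2  2  2  2  3

3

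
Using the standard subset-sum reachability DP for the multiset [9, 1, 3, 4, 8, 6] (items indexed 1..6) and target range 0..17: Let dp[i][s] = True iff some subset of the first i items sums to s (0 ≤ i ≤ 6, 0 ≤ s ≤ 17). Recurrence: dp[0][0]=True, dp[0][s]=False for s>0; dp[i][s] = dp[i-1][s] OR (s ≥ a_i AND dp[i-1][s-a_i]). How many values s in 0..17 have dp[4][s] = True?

i\s   0   1   2   3   4   5   6   7   8   9  10  11  12  13  14  15  16  17
  0   T   F   F   F   F   F   F   F   F   F   F   F   F   F   F   F   F   F
  1   T   F   F   F   F   F   F   F   F   T   F   F   F   F   F   F   F   F
  2   T   T   F   F   F   F   F   F   F   T   T   F   F   F   F   F   F   F
  3   T   T   F   T   T   F   F   F   F   T   T   F   T   T   F   F   F   F
  4   T   T   F   T   T   T   F   T   T   T   T   F   T   T   T   F   T   T
  5   T   T   F   T   T   T   F   T   T   T   T   T   T   T   T   T   T   T
  6   T   T   F   T   T   T   T   T   T   T   T   T   T   T   T   T   T   T

14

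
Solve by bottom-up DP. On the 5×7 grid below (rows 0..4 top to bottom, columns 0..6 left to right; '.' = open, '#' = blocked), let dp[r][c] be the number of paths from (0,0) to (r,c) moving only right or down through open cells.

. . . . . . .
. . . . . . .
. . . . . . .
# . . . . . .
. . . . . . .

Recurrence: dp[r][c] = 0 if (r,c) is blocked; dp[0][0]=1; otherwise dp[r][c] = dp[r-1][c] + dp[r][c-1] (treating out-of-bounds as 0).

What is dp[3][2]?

9

r\c   0   1   2   3   4   5   6
  0   1   1   1   1   1   1   1
  1   1   2   3   4   5   6   7
  2   1   3   6  10  15  21  28
  3   0   3   9  19  34  55  83
  4   0   3  12  31  65 120 203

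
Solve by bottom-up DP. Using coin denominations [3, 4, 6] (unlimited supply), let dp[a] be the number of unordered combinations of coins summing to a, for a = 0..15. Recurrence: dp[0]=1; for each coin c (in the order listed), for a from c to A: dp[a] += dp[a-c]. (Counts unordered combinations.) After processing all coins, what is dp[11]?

after  coin     0     1     2     3     4     5     6     7     8     9    10    11    12    13    14    15
          3     1     0     0     1     0     0     1     0     0     1     0     0     1     0     0     1
          4     1     0     0     1     1     0     1     1     1     1     1     1     2     1     1     2
          6     1     0     0     1     1     0     2     1     1     2     2     1     4     2     2     4

1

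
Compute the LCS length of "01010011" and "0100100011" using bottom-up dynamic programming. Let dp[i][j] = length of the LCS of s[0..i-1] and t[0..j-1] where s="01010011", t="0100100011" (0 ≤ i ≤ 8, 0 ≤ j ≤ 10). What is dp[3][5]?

   ''  0  1  0  0  1  0  0  0  1  1
''  0  0  0  0  0  0  0  0  0  0  0
 0  0  1  1  1  1  1  1  1  1  1  1
 1  0  1  2  2  2  2  2  2  2  2  2
 0  0  1  2  3  3  3  3  3  3  3  3
 1  0  1  2  3  3  4  4  4  4  4  4
 0  0  1  2  3  4  4  5  5  5  5  5
 0  0  1  2  3  4  4  5  6  6  6  6
 1  0  1  2  3  4  5  5  6  6  7  7
 1  0  1  2  3  4  5  5  6  6  7  8

3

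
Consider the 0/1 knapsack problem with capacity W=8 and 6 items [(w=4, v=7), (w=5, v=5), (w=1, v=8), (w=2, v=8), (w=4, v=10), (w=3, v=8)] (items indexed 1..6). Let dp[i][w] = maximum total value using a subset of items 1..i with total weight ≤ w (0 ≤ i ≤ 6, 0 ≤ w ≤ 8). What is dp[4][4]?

i\w   0   1   2   3   4   5   6   7   8
  0   0   0   0   0   0   0   0   0   0
  1   0   0   0   0   7   7   7   7   7
  2   0   0   0   0   7   7   7   7   7
  3   0   8   8   8   8  15  15  15  15
  4   0   8   8  16  16  16  16  23  23
  5   0   8   8  16  16  18  18  26  26
  6   0   8   8  16  16  18  24  26  26

16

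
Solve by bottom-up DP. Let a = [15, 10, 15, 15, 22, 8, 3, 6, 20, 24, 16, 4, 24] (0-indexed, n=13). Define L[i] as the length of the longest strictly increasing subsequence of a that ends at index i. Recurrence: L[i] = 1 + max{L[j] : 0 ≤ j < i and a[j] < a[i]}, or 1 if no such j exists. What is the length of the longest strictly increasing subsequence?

   i    0    1    2    3    4    5    6    7    8    9   10   11   12
a[i]   15   10   15   15   22    8    3    6   20   24   16    4   24
L[i]    1    1    2    2    3    1    1    2    3    4    3    2    4

4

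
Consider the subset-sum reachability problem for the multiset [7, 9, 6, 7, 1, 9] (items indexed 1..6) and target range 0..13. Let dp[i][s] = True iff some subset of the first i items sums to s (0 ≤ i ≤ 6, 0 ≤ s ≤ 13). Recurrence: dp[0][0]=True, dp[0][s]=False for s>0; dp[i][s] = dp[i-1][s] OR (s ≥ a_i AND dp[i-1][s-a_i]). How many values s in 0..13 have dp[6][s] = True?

8

i\s   0   1   2   3   4   5   6   7   8   9  10  11  12  13
  0   T   F   F   F   F   F   F   F   F   F   F   F   F   F
  1   T   F   F   F   F   F   F   T   F   F   F   F   F   F
  2   T   F   F   F   F   F   F   T   F   T   F   F   F   F
  3   T   F   F   F   F   F   T   T   F   T   F   F   F   T
  4   T   F   F   F   F   F   T   T   F   T   F   F   F   T
  5   T   T   F   F   F   F   T   T   T   T   T   F   F   T
  6   T   T   F   F   F   F   T   T   T   T   T   F   F   T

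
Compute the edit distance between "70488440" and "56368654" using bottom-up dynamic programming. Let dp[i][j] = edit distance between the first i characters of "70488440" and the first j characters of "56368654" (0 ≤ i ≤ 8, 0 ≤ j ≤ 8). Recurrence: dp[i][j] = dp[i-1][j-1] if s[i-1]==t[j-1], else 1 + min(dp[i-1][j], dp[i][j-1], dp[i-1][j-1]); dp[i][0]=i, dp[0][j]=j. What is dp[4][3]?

4

   ''  5  6  3  6  8  6  5  4
''  0  1  2  3  4  5  6  7  8
 7  1  1  2  3  4  5  6  7  8
 0  2  2  2  3  4  5  6  7  8
 4  3  3  3  3  4  5  6  7  7
 8  4  4  4  4  4  4  5  6  7
 8  5  5  5  5  5  4  5  6  7
 4  6  6  6  6  6  5  5  6  6
 4  7  7  7  7  7  6  6  6  6
 0  8  8  8  8  8  7  7  7  7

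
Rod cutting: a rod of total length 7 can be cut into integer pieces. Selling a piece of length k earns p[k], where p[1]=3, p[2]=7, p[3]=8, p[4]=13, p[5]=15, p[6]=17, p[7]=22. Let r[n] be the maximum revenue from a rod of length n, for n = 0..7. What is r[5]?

   n    0    1    2    3    4    5    6    7
r[n]    0    3    7   10   14   17   21   24

17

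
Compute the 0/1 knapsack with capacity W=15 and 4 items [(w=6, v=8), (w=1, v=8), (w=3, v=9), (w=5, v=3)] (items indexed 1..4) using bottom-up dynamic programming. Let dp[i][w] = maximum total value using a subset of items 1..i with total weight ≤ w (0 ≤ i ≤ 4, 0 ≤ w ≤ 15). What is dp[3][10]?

25

i\w   0   1   2   3   4   5   6   7   8   9  10  11  12  13  14  15
  0   0   0   0   0   0   0   0   0   0   0   0   0   0   0   0   0
  1   0   0   0   0   0   0   8   8   8   8   8   8   8   8   8   8
  2   0   8   8   8   8   8   8  16  16  16  16  16  16  16  16  16
  3   0   8   8   9  17  17  17  17  17  17  25  25  25  25  25  25
  4   0   8   8   9  17  17  17  17  17  20  25  25  25  25  25  28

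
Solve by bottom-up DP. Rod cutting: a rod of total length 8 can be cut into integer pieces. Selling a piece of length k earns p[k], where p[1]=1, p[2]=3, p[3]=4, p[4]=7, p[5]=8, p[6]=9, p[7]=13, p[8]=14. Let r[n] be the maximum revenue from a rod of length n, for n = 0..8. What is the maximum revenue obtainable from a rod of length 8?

   n    0    1    2    3    4    5    6    7    8
r[n]    0    1    3    4    7    8   10   13   14

14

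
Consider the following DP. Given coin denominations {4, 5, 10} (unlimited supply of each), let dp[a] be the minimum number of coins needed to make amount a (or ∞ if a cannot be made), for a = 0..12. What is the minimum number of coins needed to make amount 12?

 a  0  1  2  3  4  5  6  7  8  9 10 11 12
dp  0  -  -  -  1  1  -  -  2  2  1  -  3
(- denotes ∞ / unreachable)

3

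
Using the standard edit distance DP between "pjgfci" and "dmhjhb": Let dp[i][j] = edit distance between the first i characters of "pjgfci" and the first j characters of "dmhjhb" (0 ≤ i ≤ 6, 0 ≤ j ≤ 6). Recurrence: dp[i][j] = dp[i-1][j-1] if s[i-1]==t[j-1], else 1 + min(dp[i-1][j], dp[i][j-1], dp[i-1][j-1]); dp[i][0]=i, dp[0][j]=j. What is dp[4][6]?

   ''  d  m  h  j  h  b
''  0  1  2  3  4  5  6
 p  1  1  2  3  4  5  6
 j  2  2  2  3  3  4  5
 g  3  3  3  3  4  4  5
 f  4  4  4  4  4  5  5
 c  5  5  5  5  5  5  6
 i  6  6  6  6  6  6  6

5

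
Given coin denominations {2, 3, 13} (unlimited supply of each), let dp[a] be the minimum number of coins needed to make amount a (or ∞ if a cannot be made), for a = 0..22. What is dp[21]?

4

 a  0  1  2  3  4  5  6  7  8  9 10 11 12 13 14 15 16 17 18 19 20 21 22
dp  0  -  1  1  2  2  2  3  3  3  4  4  4  1  5  2  2  3  3  3  4  4  4
(- denotes ∞ / unreachable)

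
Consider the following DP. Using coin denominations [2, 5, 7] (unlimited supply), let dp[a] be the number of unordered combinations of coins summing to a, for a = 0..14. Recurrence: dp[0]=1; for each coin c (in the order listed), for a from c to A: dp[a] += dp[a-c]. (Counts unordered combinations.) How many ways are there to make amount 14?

4

after  coin     0     1     2     3     4     5     6     7     8     9    10    11    12    13    14
          2     1     0     1     0     1     0     1     0     1     0     1     0     1     0     1
          5     1     0     1     0     1     1     1     1     1     1     2     1     2     1     2
          7     1     0     1     0     1     1     1     2     1     2     2     2     3     2     4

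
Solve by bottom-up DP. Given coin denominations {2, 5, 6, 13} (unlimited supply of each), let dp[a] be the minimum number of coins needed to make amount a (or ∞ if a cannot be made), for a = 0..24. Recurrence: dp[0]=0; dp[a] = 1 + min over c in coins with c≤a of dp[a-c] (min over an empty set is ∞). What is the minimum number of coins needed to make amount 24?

 a  0  1  2  3  4  5  6  7  8  9 10 11 12 13 14 15 16 17 18 19 20 21 22 23 24
dp  0  -  1  -  2  1  1  2  2  3  2  2  2  1  3  2  3  3  2  2  3  3  4  3  3
(- denotes ∞ / unreachable)

3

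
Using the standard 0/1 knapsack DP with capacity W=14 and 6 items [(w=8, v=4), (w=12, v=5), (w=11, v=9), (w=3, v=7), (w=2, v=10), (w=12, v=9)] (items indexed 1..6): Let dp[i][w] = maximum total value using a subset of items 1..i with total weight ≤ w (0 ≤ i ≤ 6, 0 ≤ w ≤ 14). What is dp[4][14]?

i\w   0   1   2   3   4   5   6   7   8   9  10  11  12  13  14
  0   0   0   0   0   0   0   0   0   0   0   0   0   0   0   0
  1   0   0   0   0   0   0   0   0   4   4   4   4   4   4   4
  2   0   0   0   0   0   0   0   0   4   4   4   4   5   5   5
  3   0   0   0   0   0   0   0   0   4   4   4   9   9   9   9
  4   0   0   0   7   7   7   7   7   7   7   7  11  11  11  16
  5   0   0  10  10  10  17  17  17  17  17  17  17  17  21  21
  6   0   0  10  10  10  17  17  17  17  17  17  17  17  21  21

16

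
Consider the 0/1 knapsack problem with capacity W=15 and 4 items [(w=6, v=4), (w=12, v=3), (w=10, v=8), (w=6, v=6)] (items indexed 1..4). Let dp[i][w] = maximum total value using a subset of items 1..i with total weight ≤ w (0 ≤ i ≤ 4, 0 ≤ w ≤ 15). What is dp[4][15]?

10

i\w   0   1   2   3   4   5   6   7   8   9  10  11  12  13  14  15
  0   0   0   0   0   0   0   0   0   0   0   0   0   0   0   0   0
  1   0   0   0   0   0   0   4   4   4   4   4   4   4   4   4   4
  2   0   0   0   0   0   0   4   4   4   4   4   4   4   4   4   4
  3   0   0   0   0   0   0   4   4   4   4   8   8   8   8   8   8
  4   0   0   0   0   0   0   6   6   6   6   8   8  10  10  10  10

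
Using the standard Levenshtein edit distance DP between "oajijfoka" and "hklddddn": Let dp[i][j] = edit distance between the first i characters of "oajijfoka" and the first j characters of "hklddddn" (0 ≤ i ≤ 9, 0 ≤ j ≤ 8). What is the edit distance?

   ''  h  k  l  d  d  d  d  n
''  0  1  2  3  4  5  6  7  8
 o  1  1  2  3  4  5  6  7  8
 a  2  2  2  3  4  5  6  7  8
 j  3  3  3  3  4  5  6  7  8
 i  4  4  4  4  4  5  6  7  8
 j  5  5  5  5  5  5  6  7  8
 f  6  6  6  6  6  6  6  7  8
 o  7  7  7  7  7  7  7  7  8
 k  8  8  7  8  8  8  8  8  8
 a  9  9  8  8  9  9  9  9  9

9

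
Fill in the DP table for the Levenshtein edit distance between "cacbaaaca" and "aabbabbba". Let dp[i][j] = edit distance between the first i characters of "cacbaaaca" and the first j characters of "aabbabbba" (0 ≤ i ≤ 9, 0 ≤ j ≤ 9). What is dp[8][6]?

5

   ''  a  a  b  b  a  b  b  b  a
''  0  1  2  3  4  5  6  7  8  9
 c  1  1  2  3  4  5  6  7  8  9
 a  2  1  1  2  3  4  5  6  7  8
 c  3  2  2  2  3  4  5  6  7  8
 b  4  3  3  2  2  3  4  5  6  7
 a  5  4  3  3  3  2  3  4  5  6
 a  6  5  4  4  4  3  3  4  5  5
 a  7  6  5  5  5  4  4  4  5  5
 c  8  7  6  6  6  5  5  5  5  6
 a  9  8  7  7  7  6  6  6  6  5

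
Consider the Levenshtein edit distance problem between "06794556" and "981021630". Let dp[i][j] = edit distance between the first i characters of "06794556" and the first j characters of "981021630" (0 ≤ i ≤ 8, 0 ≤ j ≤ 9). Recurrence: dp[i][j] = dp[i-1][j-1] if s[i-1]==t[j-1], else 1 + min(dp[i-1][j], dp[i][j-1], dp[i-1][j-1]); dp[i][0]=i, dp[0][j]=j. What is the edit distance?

   ''  9  8  1  0  2  1  6  3  0
''  0  1  2  3  4  5  6  7  8  9
 0  1  1  2  3  3  4  5  6  7  8
 6  2  2  2  3  4  4  5  5  6  7
 7  3  3  3  3  4  5  5  6  6  7
 9  4  3  4  4  4  5  6  6  7  7
 4  5  4  4  5  5  5  6  7  7  8
 5  6  5  5  5  6  6  6  7  8  8
 5  7  6  6  6  6  7  7  7  8  9
 6  8  7  7  7  7  7  8  7  8  9

9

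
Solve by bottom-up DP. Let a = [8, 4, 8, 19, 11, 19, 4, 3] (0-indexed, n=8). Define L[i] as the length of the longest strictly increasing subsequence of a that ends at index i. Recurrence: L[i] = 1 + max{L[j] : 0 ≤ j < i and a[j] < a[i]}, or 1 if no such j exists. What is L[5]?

   i    0    1    2    3    4    5    6    7
a[i]    8    4    8   19   11   19    4    3
L[i]    1    1    2    3    3    4    1    1

4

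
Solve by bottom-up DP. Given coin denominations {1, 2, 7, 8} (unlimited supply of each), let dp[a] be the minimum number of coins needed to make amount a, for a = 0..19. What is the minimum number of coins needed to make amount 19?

 a  0  1  2  3  4  5  6  7  8  9 10 11 12 13 14 15 16 17 18 19
dp  0  1  1  2  2  3  3  1  1  2  2  3  3  4  2  2  2  3  3  4

4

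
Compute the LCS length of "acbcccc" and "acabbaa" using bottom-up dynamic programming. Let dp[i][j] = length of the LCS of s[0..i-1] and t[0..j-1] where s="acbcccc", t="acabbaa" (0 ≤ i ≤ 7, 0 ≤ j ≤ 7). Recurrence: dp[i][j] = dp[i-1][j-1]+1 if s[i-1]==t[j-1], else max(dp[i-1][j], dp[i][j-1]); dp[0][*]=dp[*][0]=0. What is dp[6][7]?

3

   ''  a  c  a  b  b  a  a
''  0  0  0  0  0  0  0  0
 a  0  1  1  1  1  1  1  1
 c  0  1  2  2  2  2  2  2
 b  0  1  2  2  3  3  3  3
 c  0  1  2  2  3  3  3  3
 c  0  1  2  2  3  3  3  3
 c  0  1  2  2  3  3  3  3
 c  0  1  2  2  3  3  3  3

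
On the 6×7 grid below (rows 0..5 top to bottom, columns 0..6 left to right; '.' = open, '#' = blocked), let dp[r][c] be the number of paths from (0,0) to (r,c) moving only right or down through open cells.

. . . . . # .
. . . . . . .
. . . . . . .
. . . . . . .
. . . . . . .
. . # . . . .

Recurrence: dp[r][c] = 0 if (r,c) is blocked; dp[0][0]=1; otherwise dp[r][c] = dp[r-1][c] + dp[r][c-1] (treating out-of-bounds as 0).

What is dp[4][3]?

35

r\c   0   1   2   3   4   5   6
  0   1   1   1   1   1   0   0
  1   1   2   3   4   5   5   5
  2   1   3   6  10  15  20  25
  3   1   4  10  20  35  55  80
  4   1   5  15  35  70 125 205
  5   1   6   0  35 105 230 435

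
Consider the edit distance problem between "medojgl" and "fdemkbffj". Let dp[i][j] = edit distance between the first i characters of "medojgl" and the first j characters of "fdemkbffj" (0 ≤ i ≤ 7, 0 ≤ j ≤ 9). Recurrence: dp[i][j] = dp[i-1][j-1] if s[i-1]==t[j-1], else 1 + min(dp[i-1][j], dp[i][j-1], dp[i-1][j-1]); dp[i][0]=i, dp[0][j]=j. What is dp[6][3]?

5

   ''  f  d  e  m  k  b  f  f  j
''  0  1  2  3  4  5  6  7  8  9
 m  1  1  2  3  3  4  5  6  7  8
 e  2  2  2  2  3  4  5  6  7  8
 d  3  3  2  3  3  4  5  6  7  8
 o  4  4  3  3  4  4  5  6  7  8
 j  5  5  4  4  4  5  5  6  7  7
 g  6  6  5  5  5  5  6  6  7  8
 l  7  7  6  6  6  6  6  7  7  8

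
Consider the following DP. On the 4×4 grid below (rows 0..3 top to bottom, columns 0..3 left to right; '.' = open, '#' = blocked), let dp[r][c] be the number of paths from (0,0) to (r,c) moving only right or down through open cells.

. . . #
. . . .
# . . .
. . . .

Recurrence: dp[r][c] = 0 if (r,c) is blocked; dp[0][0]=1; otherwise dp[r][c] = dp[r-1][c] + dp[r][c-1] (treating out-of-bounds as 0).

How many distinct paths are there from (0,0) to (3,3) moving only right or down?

r\c   0   1   2   3
  0   1   1   1   0
  1   1   2   3   3
  2   0   2   5   8
  3   0   2   7  15

15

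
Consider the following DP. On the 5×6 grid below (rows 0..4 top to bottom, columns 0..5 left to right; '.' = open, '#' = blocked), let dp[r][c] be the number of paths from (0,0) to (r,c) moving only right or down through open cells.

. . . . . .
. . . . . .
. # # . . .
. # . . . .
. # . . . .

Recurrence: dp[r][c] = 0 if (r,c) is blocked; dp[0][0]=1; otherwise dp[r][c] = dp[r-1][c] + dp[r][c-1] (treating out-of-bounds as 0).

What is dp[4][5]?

45

r\c   0   1   2   3   4   5
  0   1   1   1   1   1   1
  1   1   2   3   4   5   6
  2   1   0   0   4   9  15
  3   1   0   0   4  13  28
  4   1   0   0   4  17  45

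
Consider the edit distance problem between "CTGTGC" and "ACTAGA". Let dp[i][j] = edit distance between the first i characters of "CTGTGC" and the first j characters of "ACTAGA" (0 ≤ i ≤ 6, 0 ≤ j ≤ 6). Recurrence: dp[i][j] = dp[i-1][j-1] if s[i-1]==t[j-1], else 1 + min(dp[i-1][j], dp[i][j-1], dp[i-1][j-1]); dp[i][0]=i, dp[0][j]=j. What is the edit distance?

4

   ''  A  C  T  A  G  A
''  0  1  2  3  4  5  6
 C  1  1  1  2  3  4  5
 T  2  2  2  1  2  3  4
 G  3  3  3  2  2  2  3
 T  4  4  4  3  3  3  3
 G  5  5  5  4  4  3  4
 C  6  6  5  5  5  4  4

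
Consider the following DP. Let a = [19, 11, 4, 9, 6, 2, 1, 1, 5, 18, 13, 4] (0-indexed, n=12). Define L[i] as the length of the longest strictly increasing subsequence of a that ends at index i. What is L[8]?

2

   i    0    1    2    3    4    5    6    7    8    9   10   11
a[i]   19   11    4    9    6    2    1    1    5   18   13    4
L[i]    1    1    1    2    2    1    1    1    2    3    3    2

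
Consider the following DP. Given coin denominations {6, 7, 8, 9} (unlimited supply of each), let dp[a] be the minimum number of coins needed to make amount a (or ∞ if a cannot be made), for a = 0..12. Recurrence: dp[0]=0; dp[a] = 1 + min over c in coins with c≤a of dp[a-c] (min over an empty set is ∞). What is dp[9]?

1

 a  0  1  2  3  4  5  6  7  8  9 10 11 12
dp  0  -  -  -  -  -  1  1  1  1  -  -  2
(- denotes ∞ / unreachable)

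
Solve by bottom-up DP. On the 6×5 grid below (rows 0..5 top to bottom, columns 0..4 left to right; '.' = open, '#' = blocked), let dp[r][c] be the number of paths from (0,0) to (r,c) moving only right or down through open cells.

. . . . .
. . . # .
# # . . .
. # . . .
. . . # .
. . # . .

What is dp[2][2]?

r\c   0   1   2   3   4
  0   1   1   1   1   1
  1   1   2   3   0   1
  2   0   0   3   3   4
  3   0   0   3   6  10
  4   0   0   3   0  10
  5   0   0   0   0  10

3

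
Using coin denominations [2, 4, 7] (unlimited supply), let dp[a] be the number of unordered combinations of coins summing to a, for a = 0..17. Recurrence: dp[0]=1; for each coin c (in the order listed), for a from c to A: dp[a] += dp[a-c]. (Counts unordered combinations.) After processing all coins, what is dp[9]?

after  coin     0     1     2     3     4     5     6     7     8     9    10    11    12    13    14    15    16    17
          2     1     0     1     0     1     0     1     0     1     0     1     0     1     0     1     0     1     0
          4     1     0     1     0     2     0     2     0     3     0     3     0     4     0     4     0     5     0
          7     1     0     1     0     2     0     2     1     3     1     3     2     4     2     5     3     6     3

1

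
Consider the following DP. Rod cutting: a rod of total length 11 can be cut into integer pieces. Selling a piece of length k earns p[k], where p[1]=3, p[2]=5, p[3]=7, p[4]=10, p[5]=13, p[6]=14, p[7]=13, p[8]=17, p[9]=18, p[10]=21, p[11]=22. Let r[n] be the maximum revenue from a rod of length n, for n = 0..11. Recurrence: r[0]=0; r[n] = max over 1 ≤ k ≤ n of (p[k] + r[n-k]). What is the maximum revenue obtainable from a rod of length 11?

33

   n    0    1    2    3    4    5    6    7    8    9   10   11
r[n]    0    3    6    9   12   15   18   21   24   27   30   33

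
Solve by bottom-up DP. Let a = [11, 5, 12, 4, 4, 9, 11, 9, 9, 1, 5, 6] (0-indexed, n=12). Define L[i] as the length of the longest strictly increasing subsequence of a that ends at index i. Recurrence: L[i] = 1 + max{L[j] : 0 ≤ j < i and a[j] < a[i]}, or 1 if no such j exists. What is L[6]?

   i    0    1    2    3    4    5    6    7    8    9   10   11
a[i]   11    5   12    4    4    9   11    9    9    1    5    6
L[i]    1    1    2    1    1    2    3    2    2    1    2    3

3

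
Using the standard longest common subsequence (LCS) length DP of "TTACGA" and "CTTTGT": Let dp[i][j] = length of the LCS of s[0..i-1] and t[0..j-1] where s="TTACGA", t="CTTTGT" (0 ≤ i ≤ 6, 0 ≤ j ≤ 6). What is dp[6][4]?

2

   ''  C  T  T  T  G  T
''  0  0  0  0  0  0  0
 T  0  0  1  1  1  1  1
 T  0  0  1  2  2  2  2
 A  0  0  1  2  2  2  2
 C  0  1  1  2  2  2  2
 G  0  1  1  2  2  3  3
 A  0  1  1  2  2  3  3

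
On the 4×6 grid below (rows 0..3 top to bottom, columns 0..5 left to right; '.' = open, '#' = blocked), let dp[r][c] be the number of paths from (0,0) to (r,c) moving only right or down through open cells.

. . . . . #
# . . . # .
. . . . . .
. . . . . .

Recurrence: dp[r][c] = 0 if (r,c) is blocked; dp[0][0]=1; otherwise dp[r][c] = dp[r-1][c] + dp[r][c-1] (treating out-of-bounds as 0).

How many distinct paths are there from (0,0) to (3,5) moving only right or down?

22

r\c   0   1   2   3   4   5
  0   1   1   1   1   1   0
  1   0   1   2   3   0   0
  2   0   1   3   6   6   6
  3   0   1   4  10  16  22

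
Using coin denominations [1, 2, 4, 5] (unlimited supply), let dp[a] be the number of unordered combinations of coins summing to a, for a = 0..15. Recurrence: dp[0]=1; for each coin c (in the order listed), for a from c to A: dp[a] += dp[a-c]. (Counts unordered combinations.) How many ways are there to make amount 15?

37

after  coin     0     1     2     3     4     5     6     7     8     9    10    11    12    13    14    15
          1     1     1     1     1     1     1     1     1     1     1     1     1     1     1     1     1
          2     1     1     2     2     3     3     4     4     5     5     6     6     7     7     8     8
          4     1     1     2     2     4     4     6     6     9     9    12    12    16    16    20    20
          5     1     1     2     2     4     5     7     8    11    13    17    19    24    27    33    37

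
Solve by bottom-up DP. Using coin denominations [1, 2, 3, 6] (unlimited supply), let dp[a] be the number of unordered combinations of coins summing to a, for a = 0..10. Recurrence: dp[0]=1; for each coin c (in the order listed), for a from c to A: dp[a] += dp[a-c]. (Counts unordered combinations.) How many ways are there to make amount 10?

after  coin     0     1     2     3     4     5     6     7     8     9    10
          1     1     1     1     1     1     1     1     1     1     1     1
          2     1     1     2     2     3     3     4     4     5     5     6
          3     1     1     2     3     4     5     7     8    10    12    14
          6     1     1     2     3     4     5     8     9    12    15    18

18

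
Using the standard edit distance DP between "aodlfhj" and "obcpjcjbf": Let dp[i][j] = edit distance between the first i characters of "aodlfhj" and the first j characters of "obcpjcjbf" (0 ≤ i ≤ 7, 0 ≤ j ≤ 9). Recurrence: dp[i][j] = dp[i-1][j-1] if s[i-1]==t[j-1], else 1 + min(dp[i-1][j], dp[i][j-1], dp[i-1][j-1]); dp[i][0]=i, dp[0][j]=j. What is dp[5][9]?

8

   ''  o  b  c  p  j  c  j  b  f
''  0  1  2  3  4  5  6  7  8  9
 a  1  1  2  3  4  5  6  7  8  9
 o  2  1  2  3  4  5  6  7  8  9
 d  3  2  2  3  4  5  6  7  8  9
 l  4  3  3  3  4  5  6  7  8  9
 f  5  4  4  4  4  5  6  7  8  8
 h  6  5  5  5  5  5  6  7  8  9
 j  7  6  6  6  6  5  6  6  7  8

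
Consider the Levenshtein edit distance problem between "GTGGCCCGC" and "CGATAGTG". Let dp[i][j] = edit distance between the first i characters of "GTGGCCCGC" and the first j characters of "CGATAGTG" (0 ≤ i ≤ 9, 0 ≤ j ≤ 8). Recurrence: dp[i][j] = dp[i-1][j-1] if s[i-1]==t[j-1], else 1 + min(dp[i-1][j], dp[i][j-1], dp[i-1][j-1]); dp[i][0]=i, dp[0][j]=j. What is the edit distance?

   ''  C  G  A  T  A  G  T  G
''  0  1  2  3  4  5  6  7  8
 G  1  1  1  2  3  4  5  6  7
 T  2  2  2  2  2  3  4  5  6
 G  3  3  2  3  3  3  3  4  5
 G  4  4  3  3  4  4  3  4  4
 C  5  4  4  4  4  5  4  4  5
 C  6  5  5  5  5  5  5  5  5
 C  7  6  6  6  6  6  6  6  6
 G  8  7  6  7  7  7  6  7  6
 C  9  8  7  7  8  8  7  7  7

7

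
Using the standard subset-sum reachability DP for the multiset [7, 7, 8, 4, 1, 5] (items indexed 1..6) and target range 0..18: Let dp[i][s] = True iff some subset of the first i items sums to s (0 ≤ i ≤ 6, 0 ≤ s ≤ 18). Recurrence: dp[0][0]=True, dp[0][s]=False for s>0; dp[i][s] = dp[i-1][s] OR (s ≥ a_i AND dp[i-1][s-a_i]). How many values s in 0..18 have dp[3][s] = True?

i\s   0   1   2   3   4   5   6   7   8   9  10  11  12  13  14  15  16  17  18
  0   T   F   F   F   F   F   F   F   F   F   F   F   F   F   F   F   F   F   F
  1   T   F   F   F   F   F   F   T   F   F   F   F   F   F   F   F   F   F   F
  2   T   F   F   F   F   F   F   T   F   F   F   F   F   F   T   F   F   F   F
  3   T   F   F   F   F   F   F   T   T   F   F   F   F   F   T   T   F   F   F
  4   T   F   F   F   T   F   F   T   T   F   F   T   T   F   T   T   F   F   T
  5   T   T   F   F   T   T   F   T   T   T   F   T   T   T   T   T   T   F   T
  6   T   T   F   F   T   T   T   T   T   T   T   T   T   T   T   T   T   T   T

5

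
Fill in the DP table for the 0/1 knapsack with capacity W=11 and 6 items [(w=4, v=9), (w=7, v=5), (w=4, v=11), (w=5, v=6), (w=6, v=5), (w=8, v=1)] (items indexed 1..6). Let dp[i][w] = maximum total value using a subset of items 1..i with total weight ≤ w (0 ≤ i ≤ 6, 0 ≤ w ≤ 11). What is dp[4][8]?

20

i\w   0   1   2   3   4   5   6   7   8   9  10  11
  0   0   0   0   0   0   0   0   0   0   0   0   0
  1   0   0   0   0   9   9   9   9   9   9   9   9
  2   0   0   0   0   9   9   9   9   9   9   9  14
  3   0   0   0   0  11  11  11  11  20  20  20  20
  4   0   0   0   0  11  11  11  11  20  20  20  20
  5   0   0   0   0  11  11  11  11  20  20  20  20
  6   0   0   0   0  11  11  11  11  20  20  20  20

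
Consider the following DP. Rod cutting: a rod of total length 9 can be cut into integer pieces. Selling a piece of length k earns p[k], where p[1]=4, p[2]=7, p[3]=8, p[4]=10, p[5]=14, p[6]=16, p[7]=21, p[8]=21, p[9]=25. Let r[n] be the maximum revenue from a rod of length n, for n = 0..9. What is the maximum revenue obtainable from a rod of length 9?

36

   n    0    1    2    3    4    5    6    7    8    9
r[n]    0    4    8   12   16   20   24   28   32   36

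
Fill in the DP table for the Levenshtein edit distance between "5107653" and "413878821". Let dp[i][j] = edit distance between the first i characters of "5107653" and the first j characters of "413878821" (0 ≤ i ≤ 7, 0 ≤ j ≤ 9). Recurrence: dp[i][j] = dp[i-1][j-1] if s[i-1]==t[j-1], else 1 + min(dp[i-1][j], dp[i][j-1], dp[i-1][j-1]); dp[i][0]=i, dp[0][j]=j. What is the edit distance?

   ''  4  1  3  8  7  8  8  2  1
''  0  1  2  3  4  5  6  7  8  9
 5  1  1  2  3  4  5  6  7  8  9
 1  2  2  1  2  3  4  5  6  7  8
 0  3  3  2  2  3  4  5  6  7  8
 7  4  4  3  3  3  3  4  5  6  7
 6  5  5  4  4  4  4  4  5  6  7
 5  6  6  5  5  5  5  5  5  6  7
 3  7  7  6  5  6  6  6  6  6  7

7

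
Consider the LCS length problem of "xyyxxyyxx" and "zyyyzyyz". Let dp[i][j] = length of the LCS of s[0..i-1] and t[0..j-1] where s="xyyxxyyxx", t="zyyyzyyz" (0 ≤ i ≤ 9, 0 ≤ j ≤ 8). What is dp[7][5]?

   ''  z  y  y  y  z  y  y  z
''  0  0  0  0  0  0  0  0  0
 x  0  0  0  0  0  0  0  0  0
 y  0  0  1  1  1  1  1  1  1
 y  0  0  1  2  2  2  2  2  2
 x  0  0  1  2  2  2  2  2  2
 x  0  0  1  2  2  2  2  2  2
 y  0  0  1  2  3  3  3  3  3
 y  0  0  1  2  3  3  4  4  4
 x  0  0  1  2  3  3  4  4  4
 x  0  0  1  2  3  3  4  4  4

3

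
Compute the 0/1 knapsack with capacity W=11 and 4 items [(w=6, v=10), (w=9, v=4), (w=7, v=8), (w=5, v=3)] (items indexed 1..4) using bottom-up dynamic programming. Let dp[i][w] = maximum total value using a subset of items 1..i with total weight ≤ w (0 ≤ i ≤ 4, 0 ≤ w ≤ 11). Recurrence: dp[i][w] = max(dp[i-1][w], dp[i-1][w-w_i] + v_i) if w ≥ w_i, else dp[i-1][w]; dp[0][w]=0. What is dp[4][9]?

10

i\w   0   1   2   3   4   5   6   7   8   9  10  11
  0   0   0   0   0   0   0   0   0   0   0   0   0
  1   0   0   0   0   0   0  10  10  10  10  10  10
  2   0   0   0   0   0   0  10  10  10  10  10  10
  3   0   0   0   0   0   0  10  10  10  10  10  10
  4   0   0   0   0   0   3  10  10  10  10  10  13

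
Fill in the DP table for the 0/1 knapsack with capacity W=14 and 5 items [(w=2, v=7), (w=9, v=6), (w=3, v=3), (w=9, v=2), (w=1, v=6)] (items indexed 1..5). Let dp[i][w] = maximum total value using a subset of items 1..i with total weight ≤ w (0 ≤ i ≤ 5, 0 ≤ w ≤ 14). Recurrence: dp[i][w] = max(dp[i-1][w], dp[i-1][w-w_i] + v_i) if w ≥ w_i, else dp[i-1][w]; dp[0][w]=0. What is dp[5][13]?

i\w   0   1   2   3   4   5   6   7   8   9  10  11  12  13  14
  0   0   0   0   0   0   0   0   0   0   0   0   0   0   0   0
  1   0   0   7   7   7   7   7   7   7   7   7   7   7   7   7
  2   0   0   7   7   7   7   7   7   7   7   7  13  13  13  13
  3   0   0   7   7   7  10  10  10  10  10  10  13  13  13  16
  4   0   0   7   7   7  10  10  10  10  10  10  13  13  13  16
  5   0   6   7  13  13  13  16  16  16  16  16  16  19  19  19

19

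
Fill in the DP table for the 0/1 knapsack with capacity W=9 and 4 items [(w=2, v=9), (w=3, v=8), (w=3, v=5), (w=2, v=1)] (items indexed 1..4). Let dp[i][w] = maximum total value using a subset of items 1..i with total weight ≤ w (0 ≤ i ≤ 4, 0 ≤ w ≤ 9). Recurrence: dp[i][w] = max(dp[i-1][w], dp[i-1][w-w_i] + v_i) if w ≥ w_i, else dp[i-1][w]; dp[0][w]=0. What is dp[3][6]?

17

i\w   0   1   2   3   4   5   6   7   8   9
  0   0   0   0   0   0   0   0   0   0   0
  1   0   0   9   9   9   9   9   9   9   9
  2   0   0   9   9   9  17  17  17  17  17
  3   0   0   9   9   9  17  17  17  22  22
  4   0   0   9   9  10  17  17  18  22  22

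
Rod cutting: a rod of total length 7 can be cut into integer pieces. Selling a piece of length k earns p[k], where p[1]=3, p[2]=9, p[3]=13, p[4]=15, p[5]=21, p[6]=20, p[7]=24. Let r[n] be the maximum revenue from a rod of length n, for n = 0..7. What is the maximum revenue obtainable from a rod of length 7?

31

   n    0    1    2    3    4    5    6    7
r[n]    0    3    9   13   18   22   27   31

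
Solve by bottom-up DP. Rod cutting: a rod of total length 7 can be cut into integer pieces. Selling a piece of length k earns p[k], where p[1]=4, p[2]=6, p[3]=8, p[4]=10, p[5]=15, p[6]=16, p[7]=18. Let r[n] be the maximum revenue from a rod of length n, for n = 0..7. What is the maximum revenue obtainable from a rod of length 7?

   n    0    1    2    3    4    5    6    7
r[n]    0    4    8   12   16   20   24   28

28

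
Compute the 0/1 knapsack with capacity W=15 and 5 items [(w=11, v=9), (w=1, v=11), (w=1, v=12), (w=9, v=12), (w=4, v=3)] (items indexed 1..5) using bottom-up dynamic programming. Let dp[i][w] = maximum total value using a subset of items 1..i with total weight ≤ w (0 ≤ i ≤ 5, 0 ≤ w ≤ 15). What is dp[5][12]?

i\w   0   1   2   3   4   5   6   7   8   9  10  11  12  13  14  15
  0   0   0   0   0   0   0   0   0   0   0   0   0   0   0   0   0
  1   0   0   0   0   0   0   0   0   0   0   0   9   9   9   9   9
  2   0  11  11  11  11  11  11  11  11  11  11  11  20  20  20  20
  3   0  12  23  23  23  23  23  23  23  23  23  23  23  32  32  32
  4   0  12  23  23  23  23  23  23  23  23  24  35  35  35  35  35
  5   0  12  23  23  23  23  26  26  26  26  26  35  35  35  35  38

35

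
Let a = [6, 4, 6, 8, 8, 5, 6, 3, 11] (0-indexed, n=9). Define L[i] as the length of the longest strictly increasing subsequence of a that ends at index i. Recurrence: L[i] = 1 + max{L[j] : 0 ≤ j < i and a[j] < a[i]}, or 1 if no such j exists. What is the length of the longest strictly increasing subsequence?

4

   i    0    1    2    3    4    5    6    7    8
a[i]    6    4    6    8    8    5    6    3   11
L[i]    1    1    2    3    3    2    3    1    4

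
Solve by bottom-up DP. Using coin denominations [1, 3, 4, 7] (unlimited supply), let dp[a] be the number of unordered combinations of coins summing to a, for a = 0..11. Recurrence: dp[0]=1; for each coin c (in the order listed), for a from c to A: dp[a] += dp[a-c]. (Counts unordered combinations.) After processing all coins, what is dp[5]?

3

after  coin     0     1     2     3     4     5     6     7     8     9    10    11
          1     1     1     1     1     1     1     1     1     1     1     1     1
          3     1     1     1     2     2     2     3     3     3     4     4     4
          4     1     1     1     2     3     3     4     5     6     7     8     9
          7     1     1     1     2     3     3     4     6     7     8    10    12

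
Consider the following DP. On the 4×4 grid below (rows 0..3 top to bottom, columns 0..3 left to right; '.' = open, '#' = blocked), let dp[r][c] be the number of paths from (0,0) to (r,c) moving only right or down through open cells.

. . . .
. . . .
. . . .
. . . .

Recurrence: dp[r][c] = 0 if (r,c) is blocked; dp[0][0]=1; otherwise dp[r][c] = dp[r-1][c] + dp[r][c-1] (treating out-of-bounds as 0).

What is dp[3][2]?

10

r\c   0   1   2   3
  0   1   1   1   1
  1   1   2   3   4
  2   1   3   6  10
  3   1   4  10  20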